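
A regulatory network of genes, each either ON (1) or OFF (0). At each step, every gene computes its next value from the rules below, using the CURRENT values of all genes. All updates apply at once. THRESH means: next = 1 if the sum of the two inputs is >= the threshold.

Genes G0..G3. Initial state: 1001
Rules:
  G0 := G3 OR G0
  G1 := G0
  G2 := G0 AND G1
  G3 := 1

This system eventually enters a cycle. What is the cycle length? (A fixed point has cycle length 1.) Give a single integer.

Step 0: 1001
Step 1: G0=G3|G0=1|1=1 G1=G0=1 G2=G0&G1=1&0=0 G3=1(const) -> 1101
Step 2: G0=G3|G0=1|1=1 G1=G0=1 G2=G0&G1=1&1=1 G3=1(const) -> 1111
Step 3: G0=G3|G0=1|1=1 G1=G0=1 G2=G0&G1=1&1=1 G3=1(const) -> 1111
State from step 3 equals state from step 2 -> cycle length 1

Answer: 1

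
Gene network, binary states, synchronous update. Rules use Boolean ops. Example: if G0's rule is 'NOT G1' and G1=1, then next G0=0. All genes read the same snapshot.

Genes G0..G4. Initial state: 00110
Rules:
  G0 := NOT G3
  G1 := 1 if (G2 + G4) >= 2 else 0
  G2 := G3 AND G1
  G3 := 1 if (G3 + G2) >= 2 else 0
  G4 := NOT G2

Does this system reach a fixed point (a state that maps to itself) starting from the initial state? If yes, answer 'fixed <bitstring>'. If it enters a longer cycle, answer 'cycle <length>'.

Step 0: 00110
Step 1: G0=NOT G3=NOT 1=0 G1=(1+0>=2)=0 G2=G3&G1=1&0=0 G3=(1+1>=2)=1 G4=NOT G2=NOT 1=0 -> 00010
Step 2: G0=NOT G3=NOT 1=0 G1=(0+0>=2)=0 G2=G3&G1=1&0=0 G3=(1+0>=2)=0 G4=NOT G2=NOT 0=1 -> 00001
Step 3: G0=NOT G3=NOT 0=1 G1=(0+1>=2)=0 G2=G3&G1=0&0=0 G3=(0+0>=2)=0 G4=NOT G2=NOT 0=1 -> 10001
Step 4: G0=NOT G3=NOT 0=1 G1=(0+1>=2)=0 G2=G3&G1=0&0=0 G3=(0+0>=2)=0 G4=NOT G2=NOT 0=1 -> 10001
Fixed point reached at step 3: 10001

Answer: fixed 10001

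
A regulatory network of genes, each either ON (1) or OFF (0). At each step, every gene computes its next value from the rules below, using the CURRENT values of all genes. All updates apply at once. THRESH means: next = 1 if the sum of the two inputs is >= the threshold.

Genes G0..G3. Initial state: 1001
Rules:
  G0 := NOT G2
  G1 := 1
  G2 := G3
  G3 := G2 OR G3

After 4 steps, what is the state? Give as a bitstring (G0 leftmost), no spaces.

Step 1: G0=NOT G2=NOT 0=1 G1=1(const) G2=G3=1 G3=G2|G3=0|1=1 -> 1111
Step 2: G0=NOT G2=NOT 1=0 G1=1(const) G2=G3=1 G3=G2|G3=1|1=1 -> 0111
Step 3: G0=NOT G2=NOT 1=0 G1=1(const) G2=G3=1 G3=G2|G3=1|1=1 -> 0111
Step 4: G0=NOT G2=NOT 1=0 G1=1(const) G2=G3=1 G3=G2|G3=1|1=1 -> 0111

0111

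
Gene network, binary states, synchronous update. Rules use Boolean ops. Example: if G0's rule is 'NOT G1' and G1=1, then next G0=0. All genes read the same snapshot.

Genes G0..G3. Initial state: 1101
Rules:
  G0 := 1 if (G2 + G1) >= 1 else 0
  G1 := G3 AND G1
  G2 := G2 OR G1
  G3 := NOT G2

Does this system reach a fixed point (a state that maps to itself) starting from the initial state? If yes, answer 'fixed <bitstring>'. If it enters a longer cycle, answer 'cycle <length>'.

Step 0: 1101
Step 1: G0=(0+1>=1)=1 G1=G3&G1=1&1=1 G2=G2|G1=0|1=1 G3=NOT G2=NOT 0=1 -> 1111
Step 2: G0=(1+1>=1)=1 G1=G3&G1=1&1=1 G2=G2|G1=1|1=1 G3=NOT G2=NOT 1=0 -> 1110
Step 3: G0=(1+1>=1)=1 G1=G3&G1=0&1=0 G2=G2|G1=1|1=1 G3=NOT G2=NOT 1=0 -> 1010
Step 4: G0=(1+0>=1)=1 G1=G3&G1=0&0=0 G2=G2|G1=1|0=1 G3=NOT G2=NOT 1=0 -> 1010
Fixed point reached at step 3: 1010

Answer: fixed 1010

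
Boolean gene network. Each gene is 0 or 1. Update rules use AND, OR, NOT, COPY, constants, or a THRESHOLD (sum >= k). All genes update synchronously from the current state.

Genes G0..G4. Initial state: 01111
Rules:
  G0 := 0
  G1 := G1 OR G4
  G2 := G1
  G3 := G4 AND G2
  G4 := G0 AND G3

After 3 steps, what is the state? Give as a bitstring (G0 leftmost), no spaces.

Step 1: G0=0(const) G1=G1|G4=1|1=1 G2=G1=1 G3=G4&G2=1&1=1 G4=G0&G3=0&1=0 -> 01110
Step 2: G0=0(const) G1=G1|G4=1|0=1 G2=G1=1 G3=G4&G2=0&1=0 G4=G0&G3=0&1=0 -> 01100
Step 3: G0=0(const) G1=G1|G4=1|0=1 G2=G1=1 G3=G4&G2=0&1=0 G4=G0&G3=0&0=0 -> 01100

01100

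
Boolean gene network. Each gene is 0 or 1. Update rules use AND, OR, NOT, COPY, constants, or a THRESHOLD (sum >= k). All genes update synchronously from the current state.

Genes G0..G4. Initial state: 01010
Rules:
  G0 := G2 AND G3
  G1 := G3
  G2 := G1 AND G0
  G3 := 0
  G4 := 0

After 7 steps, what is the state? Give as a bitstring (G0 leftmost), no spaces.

Step 1: G0=G2&G3=0&1=0 G1=G3=1 G2=G1&G0=1&0=0 G3=0(const) G4=0(const) -> 01000
Step 2: G0=G2&G3=0&0=0 G1=G3=0 G2=G1&G0=1&0=0 G3=0(const) G4=0(const) -> 00000
Step 3: G0=G2&G3=0&0=0 G1=G3=0 G2=G1&G0=0&0=0 G3=0(const) G4=0(const) -> 00000
Step 4: G0=G2&G3=0&0=0 G1=G3=0 G2=G1&G0=0&0=0 G3=0(const) G4=0(const) -> 00000
Step 5: G0=G2&G3=0&0=0 G1=G3=0 G2=G1&G0=0&0=0 G3=0(const) G4=0(const) -> 00000
Step 6: G0=G2&G3=0&0=0 G1=G3=0 G2=G1&G0=0&0=0 G3=0(const) G4=0(const) -> 00000
Step 7: G0=G2&G3=0&0=0 G1=G3=0 G2=G1&G0=0&0=0 G3=0(const) G4=0(const) -> 00000

00000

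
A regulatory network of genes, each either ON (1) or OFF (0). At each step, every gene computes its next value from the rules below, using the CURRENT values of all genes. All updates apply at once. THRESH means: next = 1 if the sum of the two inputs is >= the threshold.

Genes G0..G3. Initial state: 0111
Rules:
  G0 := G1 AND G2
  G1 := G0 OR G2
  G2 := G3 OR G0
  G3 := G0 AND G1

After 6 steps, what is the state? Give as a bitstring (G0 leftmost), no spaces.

Step 1: G0=G1&G2=1&1=1 G1=G0|G2=0|1=1 G2=G3|G0=1|0=1 G3=G0&G1=0&1=0 -> 1110
Step 2: G0=G1&G2=1&1=1 G1=G0|G2=1|1=1 G2=G3|G0=0|1=1 G3=G0&G1=1&1=1 -> 1111
Step 3: G0=G1&G2=1&1=1 G1=G0|G2=1|1=1 G2=G3|G0=1|1=1 G3=G0&G1=1&1=1 -> 1111
Step 4: G0=G1&G2=1&1=1 G1=G0|G2=1|1=1 G2=G3|G0=1|1=1 G3=G0&G1=1&1=1 -> 1111
Step 5: G0=G1&G2=1&1=1 G1=G0|G2=1|1=1 G2=G3|G0=1|1=1 G3=G0&G1=1&1=1 -> 1111
Step 6: G0=G1&G2=1&1=1 G1=G0|G2=1|1=1 G2=G3|G0=1|1=1 G3=G0&G1=1&1=1 -> 1111

1111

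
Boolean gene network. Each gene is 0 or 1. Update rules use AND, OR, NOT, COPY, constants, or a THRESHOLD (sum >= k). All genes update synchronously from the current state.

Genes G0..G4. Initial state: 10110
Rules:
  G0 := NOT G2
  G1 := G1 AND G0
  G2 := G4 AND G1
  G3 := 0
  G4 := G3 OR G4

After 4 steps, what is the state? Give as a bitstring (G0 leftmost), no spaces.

Step 1: G0=NOT G2=NOT 1=0 G1=G1&G0=0&1=0 G2=G4&G1=0&0=0 G3=0(const) G4=G3|G4=1|0=1 -> 00001
Step 2: G0=NOT G2=NOT 0=1 G1=G1&G0=0&0=0 G2=G4&G1=1&0=0 G3=0(const) G4=G3|G4=0|1=1 -> 10001
Step 3: G0=NOT G2=NOT 0=1 G1=G1&G0=0&1=0 G2=G4&G1=1&0=0 G3=0(const) G4=G3|G4=0|1=1 -> 10001
Step 4: G0=NOT G2=NOT 0=1 G1=G1&G0=0&1=0 G2=G4&G1=1&0=0 G3=0(const) G4=G3|G4=0|1=1 -> 10001

10001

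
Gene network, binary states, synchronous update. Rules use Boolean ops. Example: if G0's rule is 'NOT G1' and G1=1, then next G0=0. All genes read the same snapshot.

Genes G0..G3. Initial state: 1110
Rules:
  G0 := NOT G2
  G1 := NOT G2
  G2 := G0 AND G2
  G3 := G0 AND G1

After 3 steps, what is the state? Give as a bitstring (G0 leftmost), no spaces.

Step 1: G0=NOT G2=NOT 1=0 G1=NOT G2=NOT 1=0 G2=G0&G2=1&1=1 G3=G0&G1=1&1=1 -> 0011
Step 2: G0=NOT G2=NOT 1=0 G1=NOT G2=NOT 1=0 G2=G0&G2=0&1=0 G3=G0&G1=0&0=0 -> 0000
Step 3: G0=NOT G2=NOT 0=1 G1=NOT G2=NOT 0=1 G2=G0&G2=0&0=0 G3=G0&G1=0&0=0 -> 1100

1100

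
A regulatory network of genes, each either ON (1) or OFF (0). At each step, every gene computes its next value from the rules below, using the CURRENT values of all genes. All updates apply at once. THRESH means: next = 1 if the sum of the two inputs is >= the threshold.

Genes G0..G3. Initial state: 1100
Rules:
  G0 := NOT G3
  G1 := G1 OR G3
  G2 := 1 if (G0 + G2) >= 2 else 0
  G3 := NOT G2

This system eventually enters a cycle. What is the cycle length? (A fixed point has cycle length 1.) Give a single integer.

Answer: 1

Derivation:
Step 0: 1100
Step 1: G0=NOT G3=NOT 0=1 G1=G1|G3=1|0=1 G2=(1+0>=2)=0 G3=NOT G2=NOT 0=1 -> 1101
Step 2: G0=NOT G3=NOT 1=0 G1=G1|G3=1|1=1 G2=(1+0>=2)=0 G3=NOT G2=NOT 0=1 -> 0101
Step 3: G0=NOT G3=NOT 1=0 G1=G1|G3=1|1=1 G2=(0+0>=2)=0 G3=NOT G2=NOT 0=1 -> 0101
State from step 3 equals state from step 2 -> cycle length 1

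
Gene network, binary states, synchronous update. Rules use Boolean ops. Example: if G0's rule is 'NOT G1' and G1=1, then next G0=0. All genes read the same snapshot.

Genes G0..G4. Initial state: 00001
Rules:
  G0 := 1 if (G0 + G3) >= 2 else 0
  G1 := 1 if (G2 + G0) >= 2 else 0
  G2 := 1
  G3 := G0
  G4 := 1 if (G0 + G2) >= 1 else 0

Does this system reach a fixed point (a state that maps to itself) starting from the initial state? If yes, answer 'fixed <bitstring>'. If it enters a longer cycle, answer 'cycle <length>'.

Answer: fixed 00101

Derivation:
Step 0: 00001
Step 1: G0=(0+0>=2)=0 G1=(0+0>=2)=0 G2=1(const) G3=G0=0 G4=(0+0>=1)=0 -> 00100
Step 2: G0=(0+0>=2)=0 G1=(1+0>=2)=0 G2=1(const) G3=G0=0 G4=(0+1>=1)=1 -> 00101
Step 3: G0=(0+0>=2)=0 G1=(1+0>=2)=0 G2=1(const) G3=G0=0 G4=(0+1>=1)=1 -> 00101
Fixed point reached at step 2: 00101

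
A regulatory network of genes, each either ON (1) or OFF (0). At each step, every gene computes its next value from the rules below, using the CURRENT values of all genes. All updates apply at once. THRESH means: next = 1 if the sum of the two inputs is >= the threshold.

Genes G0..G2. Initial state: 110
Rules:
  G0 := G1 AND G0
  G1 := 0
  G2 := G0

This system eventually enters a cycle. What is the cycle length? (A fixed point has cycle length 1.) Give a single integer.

Answer: 1

Derivation:
Step 0: 110
Step 1: G0=G1&G0=1&1=1 G1=0(const) G2=G0=1 -> 101
Step 2: G0=G1&G0=0&1=0 G1=0(const) G2=G0=1 -> 001
Step 3: G0=G1&G0=0&0=0 G1=0(const) G2=G0=0 -> 000
Step 4: G0=G1&G0=0&0=0 G1=0(const) G2=G0=0 -> 000
State from step 4 equals state from step 3 -> cycle length 1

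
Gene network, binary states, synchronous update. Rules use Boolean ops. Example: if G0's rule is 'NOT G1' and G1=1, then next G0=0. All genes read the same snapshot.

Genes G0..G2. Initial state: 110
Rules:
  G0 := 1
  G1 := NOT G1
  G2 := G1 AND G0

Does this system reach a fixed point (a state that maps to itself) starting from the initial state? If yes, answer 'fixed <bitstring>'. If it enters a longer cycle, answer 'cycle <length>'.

Step 0: 110
Step 1: G0=1(const) G1=NOT G1=NOT 1=0 G2=G1&G0=1&1=1 -> 101
Step 2: G0=1(const) G1=NOT G1=NOT 0=1 G2=G1&G0=0&1=0 -> 110
Cycle of length 2 starting at step 0 -> no fixed point

Answer: cycle 2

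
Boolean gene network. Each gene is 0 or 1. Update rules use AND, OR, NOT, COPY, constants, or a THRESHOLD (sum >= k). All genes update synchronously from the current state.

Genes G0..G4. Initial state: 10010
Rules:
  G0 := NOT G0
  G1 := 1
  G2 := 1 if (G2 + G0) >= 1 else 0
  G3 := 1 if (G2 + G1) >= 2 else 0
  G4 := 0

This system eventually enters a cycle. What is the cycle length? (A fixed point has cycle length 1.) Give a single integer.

Answer: 2

Derivation:
Step 0: 10010
Step 1: G0=NOT G0=NOT 1=0 G1=1(const) G2=(0+1>=1)=1 G3=(0+0>=2)=0 G4=0(const) -> 01100
Step 2: G0=NOT G0=NOT 0=1 G1=1(const) G2=(1+0>=1)=1 G3=(1+1>=2)=1 G4=0(const) -> 11110
Step 3: G0=NOT G0=NOT 1=0 G1=1(const) G2=(1+1>=1)=1 G3=(1+1>=2)=1 G4=0(const) -> 01110
Step 4: G0=NOT G0=NOT 0=1 G1=1(const) G2=(1+0>=1)=1 G3=(1+1>=2)=1 G4=0(const) -> 11110
State from step 4 equals state from step 2 -> cycle length 2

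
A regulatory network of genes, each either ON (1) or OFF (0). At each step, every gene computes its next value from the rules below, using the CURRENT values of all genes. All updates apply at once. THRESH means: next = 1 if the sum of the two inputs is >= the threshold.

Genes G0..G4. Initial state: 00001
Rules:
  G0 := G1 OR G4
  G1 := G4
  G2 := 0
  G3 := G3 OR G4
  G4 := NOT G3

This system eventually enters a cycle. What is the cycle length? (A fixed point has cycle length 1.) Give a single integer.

Step 0: 00001
Step 1: G0=G1|G4=0|1=1 G1=G4=1 G2=0(const) G3=G3|G4=0|1=1 G4=NOT G3=NOT 0=1 -> 11011
Step 2: G0=G1|G4=1|1=1 G1=G4=1 G2=0(const) G3=G3|G4=1|1=1 G4=NOT G3=NOT 1=0 -> 11010
Step 3: G0=G1|G4=1|0=1 G1=G4=0 G2=0(const) G3=G3|G4=1|0=1 G4=NOT G3=NOT 1=0 -> 10010
Step 4: G0=G1|G4=0|0=0 G1=G4=0 G2=0(const) G3=G3|G4=1|0=1 G4=NOT G3=NOT 1=0 -> 00010
Step 5: G0=G1|G4=0|0=0 G1=G4=0 G2=0(const) G3=G3|G4=1|0=1 G4=NOT G3=NOT 1=0 -> 00010
State from step 5 equals state from step 4 -> cycle length 1

Answer: 1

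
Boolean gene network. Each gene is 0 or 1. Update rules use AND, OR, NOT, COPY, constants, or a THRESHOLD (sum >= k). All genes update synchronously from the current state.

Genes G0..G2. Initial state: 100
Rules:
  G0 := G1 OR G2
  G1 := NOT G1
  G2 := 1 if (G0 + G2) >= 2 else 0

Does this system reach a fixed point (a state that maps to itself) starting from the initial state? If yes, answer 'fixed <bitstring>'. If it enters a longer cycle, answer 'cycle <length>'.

Answer: cycle 2

Derivation:
Step 0: 100
Step 1: G0=G1|G2=0|0=0 G1=NOT G1=NOT 0=1 G2=(1+0>=2)=0 -> 010
Step 2: G0=G1|G2=1|0=1 G1=NOT G1=NOT 1=0 G2=(0+0>=2)=0 -> 100
Cycle of length 2 starting at step 0 -> no fixed point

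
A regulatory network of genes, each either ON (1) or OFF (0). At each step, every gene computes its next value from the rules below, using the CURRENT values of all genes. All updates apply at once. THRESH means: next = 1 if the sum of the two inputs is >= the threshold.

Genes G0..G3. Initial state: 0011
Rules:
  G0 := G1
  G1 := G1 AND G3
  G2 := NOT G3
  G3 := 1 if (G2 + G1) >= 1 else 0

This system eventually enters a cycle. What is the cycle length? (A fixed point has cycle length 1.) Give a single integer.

Answer: 4

Derivation:
Step 0: 0011
Step 1: G0=G1=0 G1=G1&G3=0&1=0 G2=NOT G3=NOT 1=0 G3=(1+0>=1)=1 -> 0001
Step 2: G0=G1=0 G1=G1&G3=0&1=0 G2=NOT G3=NOT 1=0 G3=(0+0>=1)=0 -> 0000
Step 3: G0=G1=0 G1=G1&G3=0&0=0 G2=NOT G3=NOT 0=1 G3=(0+0>=1)=0 -> 0010
Step 4: G0=G1=0 G1=G1&G3=0&0=0 G2=NOT G3=NOT 0=1 G3=(1+0>=1)=1 -> 0011
State from step 4 equals state from step 0 -> cycle length 4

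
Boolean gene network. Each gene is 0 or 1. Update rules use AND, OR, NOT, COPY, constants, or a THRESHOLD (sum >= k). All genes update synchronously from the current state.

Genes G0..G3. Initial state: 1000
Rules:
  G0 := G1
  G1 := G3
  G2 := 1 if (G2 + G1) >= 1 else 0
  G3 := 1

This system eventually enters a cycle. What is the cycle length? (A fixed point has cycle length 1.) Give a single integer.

Step 0: 1000
Step 1: G0=G1=0 G1=G3=0 G2=(0+0>=1)=0 G3=1(const) -> 0001
Step 2: G0=G1=0 G1=G3=1 G2=(0+0>=1)=0 G3=1(const) -> 0101
Step 3: G0=G1=1 G1=G3=1 G2=(0+1>=1)=1 G3=1(const) -> 1111
Step 4: G0=G1=1 G1=G3=1 G2=(1+1>=1)=1 G3=1(const) -> 1111
State from step 4 equals state from step 3 -> cycle length 1

Answer: 1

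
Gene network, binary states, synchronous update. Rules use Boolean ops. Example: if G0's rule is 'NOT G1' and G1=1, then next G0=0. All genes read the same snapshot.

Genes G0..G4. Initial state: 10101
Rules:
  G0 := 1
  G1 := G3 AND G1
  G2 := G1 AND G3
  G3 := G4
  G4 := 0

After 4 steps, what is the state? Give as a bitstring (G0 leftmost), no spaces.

Step 1: G0=1(const) G1=G3&G1=0&0=0 G2=G1&G3=0&0=0 G3=G4=1 G4=0(const) -> 10010
Step 2: G0=1(const) G1=G3&G1=1&0=0 G2=G1&G3=0&1=0 G3=G4=0 G4=0(const) -> 10000
Step 3: G0=1(const) G1=G3&G1=0&0=0 G2=G1&G3=0&0=0 G3=G4=0 G4=0(const) -> 10000
Step 4: G0=1(const) G1=G3&G1=0&0=0 G2=G1&G3=0&0=0 G3=G4=0 G4=0(const) -> 10000

10000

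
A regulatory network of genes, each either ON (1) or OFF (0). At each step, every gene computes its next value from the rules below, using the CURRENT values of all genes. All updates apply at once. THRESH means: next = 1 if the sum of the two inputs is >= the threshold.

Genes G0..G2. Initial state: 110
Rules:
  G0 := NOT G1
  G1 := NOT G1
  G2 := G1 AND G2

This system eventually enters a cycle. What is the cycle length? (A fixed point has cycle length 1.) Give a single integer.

Answer: 2

Derivation:
Step 0: 110
Step 1: G0=NOT G1=NOT 1=0 G1=NOT G1=NOT 1=0 G2=G1&G2=1&0=0 -> 000
Step 2: G0=NOT G1=NOT 0=1 G1=NOT G1=NOT 0=1 G2=G1&G2=0&0=0 -> 110
State from step 2 equals state from step 0 -> cycle length 2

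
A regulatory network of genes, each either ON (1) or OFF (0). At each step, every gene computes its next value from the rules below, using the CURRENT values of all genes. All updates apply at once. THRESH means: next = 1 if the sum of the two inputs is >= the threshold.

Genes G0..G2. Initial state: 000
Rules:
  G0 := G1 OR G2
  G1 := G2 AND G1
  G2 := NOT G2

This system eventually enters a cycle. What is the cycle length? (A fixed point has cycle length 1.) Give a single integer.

Answer: 2

Derivation:
Step 0: 000
Step 1: G0=G1|G2=0|0=0 G1=G2&G1=0&0=0 G2=NOT G2=NOT 0=1 -> 001
Step 2: G0=G1|G2=0|1=1 G1=G2&G1=1&0=0 G2=NOT G2=NOT 1=0 -> 100
Step 3: G0=G1|G2=0|0=0 G1=G2&G1=0&0=0 G2=NOT G2=NOT 0=1 -> 001
State from step 3 equals state from step 1 -> cycle length 2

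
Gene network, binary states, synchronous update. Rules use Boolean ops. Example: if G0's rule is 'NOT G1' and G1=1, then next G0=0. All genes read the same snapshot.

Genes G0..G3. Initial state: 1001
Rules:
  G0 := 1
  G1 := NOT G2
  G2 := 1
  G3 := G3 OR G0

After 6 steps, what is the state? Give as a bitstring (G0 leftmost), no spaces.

Step 1: G0=1(const) G1=NOT G2=NOT 0=1 G2=1(const) G3=G3|G0=1|1=1 -> 1111
Step 2: G0=1(const) G1=NOT G2=NOT 1=0 G2=1(const) G3=G3|G0=1|1=1 -> 1011
Step 3: G0=1(const) G1=NOT G2=NOT 1=0 G2=1(const) G3=G3|G0=1|1=1 -> 1011
Step 4: G0=1(const) G1=NOT G2=NOT 1=0 G2=1(const) G3=G3|G0=1|1=1 -> 1011
Step 5: G0=1(const) G1=NOT G2=NOT 1=0 G2=1(const) G3=G3|G0=1|1=1 -> 1011
Step 6: G0=1(const) G1=NOT G2=NOT 1=0 G2=1(const) G3=G3|G0=1|1=1 -> 1011

1011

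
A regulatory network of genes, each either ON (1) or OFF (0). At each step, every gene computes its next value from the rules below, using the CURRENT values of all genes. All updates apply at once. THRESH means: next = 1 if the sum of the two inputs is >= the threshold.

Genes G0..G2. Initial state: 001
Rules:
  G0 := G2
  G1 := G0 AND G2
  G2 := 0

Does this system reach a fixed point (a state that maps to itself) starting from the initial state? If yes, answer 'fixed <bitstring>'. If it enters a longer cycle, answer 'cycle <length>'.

Step 0: 001
Step 1: G0=G2=1 G1=G0&G2=0&1=0 G2=0(const) -> 100
Step 2: G0=G2=0 G1=G0&G2=1&0=0 G2=0(const) -> 000
Step 3: G0=G2=0 G1=G0&G2=0&0=0 G2=0(const) -> 000
Fixed point reached at step 2: 000

Answer: fixed 000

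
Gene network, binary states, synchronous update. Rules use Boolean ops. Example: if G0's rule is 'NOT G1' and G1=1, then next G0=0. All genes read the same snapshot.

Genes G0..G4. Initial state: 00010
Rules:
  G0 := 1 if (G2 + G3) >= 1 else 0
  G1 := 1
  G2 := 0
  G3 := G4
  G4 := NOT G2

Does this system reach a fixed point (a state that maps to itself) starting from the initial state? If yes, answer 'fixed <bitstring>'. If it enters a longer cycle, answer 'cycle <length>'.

Step 0: 00010
Step 1: G0=(0+1>=1)=1 G1=1(const) G2=0(const) G3=G4=0 G4=NOT G2=NOT 0=1 -> 11001
Step 2: G0=(0+0>=1)=0 G1=1(const) G2=0(const) G3=G4=1 G4=NOT G2=NOT 0=1 -> 01011
Step 3: G0=(0+1>=1)=1 G1=1(const) G2=0(const) G3=G4=1 G4=NOT G2=NOT 0=1 -> 11011
Step 4: G0=(0+1>=1)=1 G1=1(const) G2=0(const) G3=G4=1 G4=NOT G2=NOT 0=1 -> 11011
Fixed point reached at step 3: 11011

Answer: fixed 11011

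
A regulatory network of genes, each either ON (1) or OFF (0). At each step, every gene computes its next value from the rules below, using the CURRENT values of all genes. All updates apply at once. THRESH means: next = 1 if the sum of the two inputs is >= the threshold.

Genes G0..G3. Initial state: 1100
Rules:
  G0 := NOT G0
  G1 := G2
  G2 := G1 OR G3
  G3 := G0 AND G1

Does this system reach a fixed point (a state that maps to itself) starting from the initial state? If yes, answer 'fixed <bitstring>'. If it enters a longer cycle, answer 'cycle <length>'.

Answer: cycle 2

Derivation:
Step 0: 1100
Step 1: G0=NOT G0=NOT 1=0 G1=G2=0 G2=G1|G3=1|0=1 G3=G0&G1=1&1=1 -> 0011
Step 2: G0=NOT G0=NOT 0=1 G1=G2=1 G2=G1|G3=0|1=1 G3=G0&G1=0&0=0 -> 1110
Step 3: G0=NOT G0=NOT 1=0 G1=G2=1 G2=G1|G3=1|0=1 G3=G0&G1=1&1=1 -> 0111
Step 4: G0=NOT G0=NOT 0=1 G1=G2=1 G2=G1|G3=1|1=1 G3=G0&G1=0&1=0 -> 1110
Cycle of length 2 starting at step 2 -> no fixed point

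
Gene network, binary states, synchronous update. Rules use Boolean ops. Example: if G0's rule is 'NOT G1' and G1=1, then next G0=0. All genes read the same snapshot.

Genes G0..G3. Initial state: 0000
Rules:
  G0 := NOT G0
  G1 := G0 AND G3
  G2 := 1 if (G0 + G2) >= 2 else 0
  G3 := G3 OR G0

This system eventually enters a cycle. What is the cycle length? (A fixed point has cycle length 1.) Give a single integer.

Answer: 2

Derivation:
Step 0: 0000
Step 1: G0=NOT G0=NOT 0=1 G1=G0&G3=0&0=0 G2=(0+0>=2)=0 G3=G3|G0=0|0=0 -> 1000
Step 2: G0=NOT G0=NOT 1=0 G1=G0&G3=1&0=0 G2=(1+0>=2)=0 G3=G3|G0=0|1=1 -> 0001
Step 3: G0=NOT G0=NOT 0=1 G1=G0&G3=0&1=0 G2=(0+0>=2)=0 G3=G3|G0=1|0=1 -> 1001
Step 4: G0=NOT G0=NOT 1=0 G1=G0&G3=1&1=1 G2=(1+0>=2)=0 G3=G3|G0=1|1=1 -> 0101
Step 5: G0=NOT G0=NOT 0=1 G1=G0&G3=0&1=0 G2=(0+0>=2)=0 G3=G3|G0=1|0=1 -> 1001
State from step 5 equals state from step 3 -> cycle length 2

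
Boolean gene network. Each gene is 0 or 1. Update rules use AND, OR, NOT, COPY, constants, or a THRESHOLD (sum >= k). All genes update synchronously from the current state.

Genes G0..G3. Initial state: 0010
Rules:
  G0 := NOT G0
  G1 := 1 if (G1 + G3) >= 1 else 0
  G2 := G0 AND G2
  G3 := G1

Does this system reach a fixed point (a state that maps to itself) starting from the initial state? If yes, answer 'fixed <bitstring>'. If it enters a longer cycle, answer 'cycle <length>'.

Answer: cycle 2

Derivation:
Step 0: 0010
Step 1: G0=NOT G0=NOT 0=1 G1=(0+0>=1)=0 G2=G0&G2=0&1=0 G3=G1=0 -> 1000
Step 2: G0=NOT G0=NOT 1=0 G1=(0+0>=1)=0 G2=G0&G2=1&0=0 G3=G1=0 -> 0000
Step 3: G0=NOT G0=NOT 0=1 G1=(0+0>=1)=0 G2=G0&G2=0&0=0 G3=G1=0 -> 1000
Cycle of length 2 starting at step 1 -> no fixed point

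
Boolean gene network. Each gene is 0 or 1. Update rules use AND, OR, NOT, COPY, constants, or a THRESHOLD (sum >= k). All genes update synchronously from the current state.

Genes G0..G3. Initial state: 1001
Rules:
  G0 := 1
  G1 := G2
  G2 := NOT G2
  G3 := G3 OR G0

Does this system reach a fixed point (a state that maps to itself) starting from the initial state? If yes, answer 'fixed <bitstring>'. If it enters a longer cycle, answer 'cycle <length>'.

Answer: cycle 2

Derivation:
Step 0: 1001
Step 1: G0=1(const) G1=G2=0 G2=NOT G2=NOT 0=1 G3=G3|G0=1|1=1 -> 1011
Step 2: G0=1(const) G1=G2=1 G2=NOT G2=NOT 1=0 G3=G3|G0=1|1=1 -> 1101
Step 3: G0=1(const) G1=G2=0 G2=NOT G2=NOT 0=1 G3=G3|G0=1|1=1 -> 1011
Cycle of length 2 starting at step 1 -> no fixed point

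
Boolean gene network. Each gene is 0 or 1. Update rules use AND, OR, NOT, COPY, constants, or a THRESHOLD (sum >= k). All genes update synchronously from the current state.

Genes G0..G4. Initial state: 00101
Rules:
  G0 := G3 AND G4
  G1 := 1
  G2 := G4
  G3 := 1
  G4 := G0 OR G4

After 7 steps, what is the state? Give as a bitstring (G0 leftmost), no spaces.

Step 1: G0=G3&G4=0&1=0 G1=1(const) G2=G4=1 G3=1(const) G4=G0|G4=0|1=1 -> 01111
Step 2: G0=G3&G4=1&1=1 G1=1(const) G2=G4=1 G3=1(const) G4=G0|G4=0|1=1 -> 11111
Step 3: G0=G3&G4=1&1=1 G1=1(const) G2=G4=1 G3=1(const) G4=G0|G4=1|1=1 -> 11111
Step 4: G0=G3&G4=1&1=1 G1=1(const) G2=G4=1 G3=1(const) G4=G0|G4=1|1=1 -> 11111
Step 5: G0=G3&G4=1&1=1 G1=1(const) G2=G4=1 G3=1(const) G4=G0|G4=1|1=1 -> 11111
Step 6: G0=G3&G4=1&1=1 G1=1(const) G2=G4=1 G3=1(const) G4=G0|G4=1|1=1 -> 11111
Step 7: G0=G3&G4=1&1=1 G1=1(const) G2=G4=1 G3=1(const) G4=G0|G4=1|1=1 -> 11111

11111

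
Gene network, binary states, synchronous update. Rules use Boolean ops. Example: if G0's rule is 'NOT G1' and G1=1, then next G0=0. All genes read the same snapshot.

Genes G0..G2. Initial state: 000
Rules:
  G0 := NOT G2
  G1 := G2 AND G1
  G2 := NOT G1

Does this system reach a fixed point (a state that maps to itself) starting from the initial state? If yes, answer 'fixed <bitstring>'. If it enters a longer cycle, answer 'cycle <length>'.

Answer: fixed 001

Derivation:
Step 0: 000
Step 1: G0=NOT G2=NOT 0=1 G1=G2&G1=0&0=0 G2=NOT G1=NOT 0=1 -> 101
Step 2: G0=NOT G2=NOT 1=0 G1=G2&G1=1&0=0 G2=NOT G1=NOT 0=1 -> 001
Step 3: G0=NOT G2=NOT 1=0 G1=G2&G1=1&0=0 G2=NOT G1=NOT 0=1 -> 001
Fixed point reached at step 2: 001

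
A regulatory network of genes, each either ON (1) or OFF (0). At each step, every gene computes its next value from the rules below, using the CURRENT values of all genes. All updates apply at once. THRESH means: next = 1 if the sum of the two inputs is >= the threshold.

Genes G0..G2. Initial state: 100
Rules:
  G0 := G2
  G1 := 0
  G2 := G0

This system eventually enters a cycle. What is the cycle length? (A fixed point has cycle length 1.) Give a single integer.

Answer: 2

Derivation:
Step 0: 100
Step 1: G0=G2=0 G1=0(const) G2=G0=1 -> 001
Step 2: G0=G2=1 G1=0(const) G2=G0=0 -> 100
State from step 2 equals state from step 0 -> cycle length 2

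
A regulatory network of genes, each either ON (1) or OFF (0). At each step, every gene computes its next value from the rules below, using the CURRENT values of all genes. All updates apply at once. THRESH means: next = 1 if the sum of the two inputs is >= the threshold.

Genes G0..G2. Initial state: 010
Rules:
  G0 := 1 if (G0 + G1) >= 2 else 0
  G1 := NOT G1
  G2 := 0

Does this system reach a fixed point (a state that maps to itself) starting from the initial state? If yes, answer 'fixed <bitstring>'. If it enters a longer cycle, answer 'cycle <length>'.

Step 0: 010
Step 1: G0=(0+1>=2)=0 G1=NOT G1=NOT 1=0 G2=0(const) -> 000
Step 2: G0=(0+0>=2)=0 G1=NOT G1=NOT 0=1 G2=0(const) -> 010
Cycle of length 2 starting at step 0 -> no fixed point

Answer: cycle 2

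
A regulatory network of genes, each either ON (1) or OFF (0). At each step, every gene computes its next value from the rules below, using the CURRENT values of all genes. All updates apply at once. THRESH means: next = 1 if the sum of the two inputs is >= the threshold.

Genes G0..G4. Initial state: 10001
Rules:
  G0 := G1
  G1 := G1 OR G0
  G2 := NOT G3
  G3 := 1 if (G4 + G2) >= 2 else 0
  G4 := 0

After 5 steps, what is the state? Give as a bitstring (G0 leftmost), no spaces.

Step 1: G0=G1=0 G1=G1|G0=0|1=1 G2=NOT G3=NOT 0=1 G3=(1+0>=2)=0 G4=0(const) -> 01100
Step 2: G0=G1=1 G1=G1|G0=1|0=1 G2=NOT G3=NOT 0=1 G3=(0+1>=2)=0 G4=0(const) -> 11100
Step 3: G0=G1=1 G1=G1|G0=1|1=1 G2=NOT G3=NOT 0=1 G3=(0+1>=2)=0 G4=0(const) -> 11100
Step 4: G0=G1=1 G1=G1|G0=1|1=1 G2=NOT G3=NOT 0=1 G3=(0+1>=2)=0 G4=0(const) -> 11100
Step 5: G0=G1=1 G1=G1|G0=1|1=1 G2=NOT G3=NOT 0=1 G3=(0+1>=2)=0 G4=0(const) -> 11100

11100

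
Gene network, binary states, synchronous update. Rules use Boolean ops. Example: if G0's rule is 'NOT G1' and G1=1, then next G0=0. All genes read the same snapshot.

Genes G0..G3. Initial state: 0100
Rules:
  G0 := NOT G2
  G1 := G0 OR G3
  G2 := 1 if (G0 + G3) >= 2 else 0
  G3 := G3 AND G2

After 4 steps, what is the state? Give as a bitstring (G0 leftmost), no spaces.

Step 1: G0=NOT G2=NOT 0=1 G1=G0|G3=0|0=0 G2=(0+0>=2)=0 G3=G3&G2=0&0=0 -> 1000
Step 2: G0=NOT G2=NOT 0=1 G1=G0|G3=1|0=1 G2=(1+0>=2)=0 G3=G3&G2=0&0=0 -> 1100
Step 3: G0=NOT G2=NOT 0=1 G1=G0|G3=1|0=1 G2=(1+0>=2)=0 G3=G3&G2=0&0=0 -> 1100
Step 4: G0=NOT G2=NOT 0=1 G1=G0|G3=1|0=1 G2=(1+0>=2)=0 G3=G3&G2=0&0=0 -> 1100

1100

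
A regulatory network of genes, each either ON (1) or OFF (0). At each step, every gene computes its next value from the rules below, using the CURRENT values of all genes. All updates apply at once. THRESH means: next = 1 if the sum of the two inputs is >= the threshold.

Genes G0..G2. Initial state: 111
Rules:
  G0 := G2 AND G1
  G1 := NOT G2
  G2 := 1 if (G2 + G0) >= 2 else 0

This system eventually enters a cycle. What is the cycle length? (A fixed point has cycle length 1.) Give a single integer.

Step 0: 111
Step 1: G0=G2&G1=1&1=1 G1=NOT G2=NOT 1=0 G2=(1+1>=2)=1 -> 101
Step 2: G0=G2&G1=1&0=0 G1=NOT G2=NOT 1=0 G2=(1+1>=2)=1 -> 001
Step 3: G0=G2&G1=1&0=0 G1=NOT G2=NOT 1=0 G2=(1+0>=2)=0 -> 000
Step 4: G0=G2&G1=0&0=0 G1=NOT G2=NOT 0=1 G2=(0+0>=2)=0 -> 010
Step 5: G0=G2&G1=0&1=0 G1=NOT G2=NOT 0=1 G2=(0+0>=2)=0 -> 010
State from step 5 equals state from step 4 -> cycle length 1

Answer: 1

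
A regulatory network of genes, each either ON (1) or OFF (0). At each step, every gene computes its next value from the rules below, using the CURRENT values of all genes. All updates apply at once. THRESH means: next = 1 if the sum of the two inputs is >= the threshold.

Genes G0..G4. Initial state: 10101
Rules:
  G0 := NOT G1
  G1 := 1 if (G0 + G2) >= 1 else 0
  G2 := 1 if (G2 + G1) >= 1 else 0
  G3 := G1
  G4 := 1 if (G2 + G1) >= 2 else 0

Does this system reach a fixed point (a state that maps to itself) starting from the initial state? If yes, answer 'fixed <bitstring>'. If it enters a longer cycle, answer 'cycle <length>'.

Step 0: 10101
Step 1: G0=NOT G1=NOT 0=1 G1=(1+1>=1)=1 G2=(1+0>=1)=1 G3=G1=0 G4=(1+0>=2)=0 -> 11100
Step 2: G0=NOT G1=NOT 1=0 G1=(1+1>=1)=1 G2=(1+1>=1)=1 G3=G1=1 G4=(1+1>=2)=1 -> 01111
Step 3: G0=NOT G1=NOT 1=0 G1=(0+1>=1)=1 G2=(1+1>=1)=1 G3=G1=1 G4=(1+1>=2)=1 -> 01111
Fixed point reached at step 2: 01111

Answer: fixed 01111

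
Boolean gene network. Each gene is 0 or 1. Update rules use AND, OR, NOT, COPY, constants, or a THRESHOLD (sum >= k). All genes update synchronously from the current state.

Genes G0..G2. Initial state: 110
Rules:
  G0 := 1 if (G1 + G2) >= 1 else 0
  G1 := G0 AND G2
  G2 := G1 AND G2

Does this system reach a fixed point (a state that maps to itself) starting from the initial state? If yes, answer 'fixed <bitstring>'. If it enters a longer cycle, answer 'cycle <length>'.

Answer: fixed 000

Derivation:
Step 0: 110
Step 1: G0=(1+0>=1)=1 G1=G0&G2=1&0=0 G2=G1&G2=1&0=0 -> 100
Step 2: G0=(0+0>=1)=0 G1=G0&G2=1&0=0 G2=G1&G2=0&0=0 -> 000
Step 3: G0=(0+0>=1)=0 G1=G0&G2=0&0=0 G2=G1&G2=0&0=0 -> 000
Fixed point reached at step 2: 000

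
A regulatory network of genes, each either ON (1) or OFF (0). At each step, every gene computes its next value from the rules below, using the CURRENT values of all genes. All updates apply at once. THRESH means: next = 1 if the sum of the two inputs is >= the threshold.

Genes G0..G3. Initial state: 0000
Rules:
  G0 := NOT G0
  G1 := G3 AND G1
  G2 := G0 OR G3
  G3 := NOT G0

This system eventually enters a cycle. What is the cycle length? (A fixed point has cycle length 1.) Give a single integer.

Step 0: 0000
Step 1: G0=NOT G0=NOT 0=1 G1=G3&G1=0&0=0 G2=G0|G3=0|0=0 G3=NOT G0=NOT 0=1 -> 1001
Step 2: G0=NOT G0=NOT 1=0 G1=G3&G1=1&0=0 G2=G0|G3=1|1=1 G3=NOT G0=NOT 1=0 -> 0010
Step 3: G0=NOT G0=NOT 0=1 G1=G3&G1=0&0=0 G2=G0|G3=0|0=0 G3=NOT G0=NOT 0=1 -> 1001
State from step 3 equals state from step 1 -> cycle length 2

Answer: 2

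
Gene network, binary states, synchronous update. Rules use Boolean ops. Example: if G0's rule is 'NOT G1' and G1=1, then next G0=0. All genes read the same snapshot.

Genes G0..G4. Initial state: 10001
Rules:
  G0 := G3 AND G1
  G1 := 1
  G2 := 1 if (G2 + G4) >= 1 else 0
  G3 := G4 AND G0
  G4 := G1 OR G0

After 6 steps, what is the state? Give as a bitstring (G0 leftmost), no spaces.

Step 1: G0=G3&G1=0&0=0 G1=1(const) G2=(0+1>=1)=1 G3=G4&G0=1&1=1 G4=G1|G0=0|1=1 -> 01111
Step 2: G0=G3&G1=1&1=1 G1=1(const) G2=(1+1>=1)=1 G3=G4&G0=1&0=0 G4=G1|G0=1|0=1 -> 11101
Step 3: G0=G3&G1=0&1=0 G1=1(const) G2=(1+1>=1)=1 G3=G4&G0=1&1=1 G4=G1|G0=1|1=1 -> 01111
Step 4: G0=G3&G1=1&1=1 G1=1(const) G2=(1+1>=1)=1 G3=G4&G0=1&0=0 G4=G1|G0=1|0=1 -> 11101
Step 5: G0=G3&G1=0&1=0 G1=1(const) G2=(1+1>=1)=1 G3=G4&G0=1&1=1 G4=G1|G0=1|1=1 -> 01111
Step 6: G0=G3&G1=1&1=1 G1=1(const) G2=(1+1>=1)=1 G3=G4&G0=1&0=0 G4=G1|G0=1|0=1 -> 11101

11101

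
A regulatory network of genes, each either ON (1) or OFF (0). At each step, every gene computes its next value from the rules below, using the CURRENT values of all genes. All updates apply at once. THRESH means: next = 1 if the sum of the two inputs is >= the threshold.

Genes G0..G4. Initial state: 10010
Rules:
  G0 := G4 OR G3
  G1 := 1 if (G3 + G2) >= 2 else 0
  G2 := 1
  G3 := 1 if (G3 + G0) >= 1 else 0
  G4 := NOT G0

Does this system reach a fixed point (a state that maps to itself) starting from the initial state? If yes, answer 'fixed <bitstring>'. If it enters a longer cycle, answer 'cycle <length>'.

Step 0: 10010
Step 1: G0=G4|G3=0|1=1 G1=(1+0>=2)=0 G2=1(const) G3=(1+1>=1)=1 G4=NOT G0=NOT 1=0 -> 10110
Step 2: G0=G4|G3=0|1=1 G1=(1+1>=2)=1 G2=1(const) G3=(1+1>=1)=1 G4=NOT G0=NOT 1=0 -> 11110
Step 3: G0=G4|G3=0|1=1 G1=(1+1>=2)=1 G2=1(const) G3=(1+1>=1)=1 G4=NOT G0=NOT 1=0 -> 11110
Fixed point reached at step 2: 11110

Answer: fixed 11110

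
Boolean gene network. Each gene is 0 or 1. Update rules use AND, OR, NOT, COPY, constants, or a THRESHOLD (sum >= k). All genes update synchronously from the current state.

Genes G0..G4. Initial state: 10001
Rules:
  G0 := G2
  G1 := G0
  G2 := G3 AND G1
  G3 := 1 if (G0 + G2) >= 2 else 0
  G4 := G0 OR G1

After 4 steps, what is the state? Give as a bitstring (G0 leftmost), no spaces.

Step 1: G0=G2=0 G1=G0=1 G2=G3&G1=0&0=0 G3=(1+0>=2)=0 G4=G0|G1=1|0=1 -> 01001
Step 2: G0=G2=0 G1=G0=0 G2=G3&G1=0&1=0 G3=(0+0>=2)=0 G4=G0|G1=0|1=1 -> 00001
Step 3: G0=G2=0 G1=G0=0 G2=G3&G1=0&0=0 G3=(0+0>=2)=0 G4=G0|G1=0|0=0 -> 00000
Step 4: G0=G2=0 G1=G0=0 G2=G3&G1=0&0=0 G3=(0+0>=2)=0 G4=G0|G1=0|0=0 -> 00000

00000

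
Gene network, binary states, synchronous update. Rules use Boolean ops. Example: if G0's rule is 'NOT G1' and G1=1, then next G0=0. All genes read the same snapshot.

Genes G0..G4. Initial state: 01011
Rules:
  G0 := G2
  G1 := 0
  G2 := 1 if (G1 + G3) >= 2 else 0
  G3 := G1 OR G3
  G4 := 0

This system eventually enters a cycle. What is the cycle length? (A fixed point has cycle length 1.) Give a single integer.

Step 0: 01011
Step 1: G0=G2=0 G1=0(const) G2=(1+1>=2)=1 G3=G1|G3=1|1=1 G4=0(const) -> 00110
Step 2: G0=G2=1 G1=0(const) G2=(0+1>=2)=0 G3=G1|G3=0|1=1 G4=0(const) -> 10010
Step 3: G0=G2=0 G1=0(const) G2=(0+1>=2)=0 G3=G1|G3=0|1=1 G4=0(const) -> 00010
Step 4: G0=G2=0 G1=0(const) G2=(0+1>=2)=0 G3=G1|G3=0|1=1 G4=0(const) -> 00010
State from step 4 equals state from step 3 -> cycle length 1

Answer: 1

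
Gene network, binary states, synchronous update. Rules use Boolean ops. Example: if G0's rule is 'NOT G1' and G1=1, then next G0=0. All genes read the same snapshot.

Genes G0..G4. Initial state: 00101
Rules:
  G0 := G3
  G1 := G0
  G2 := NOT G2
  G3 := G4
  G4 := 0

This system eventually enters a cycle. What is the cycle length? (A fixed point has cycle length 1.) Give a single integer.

Answer: 2

Derivation:
Step 0: 00101
Step 1: G0=G3=0 G1=G0=0 G2=NOT G2=NOT 1=0 G3=G4=1 G4=0(const) -> 00010
Step 2: G0=G3=1 G1=G0=0 G2=NOT G2=NOT 0=1 G3=G4=0 G4=0(const) -> 10100
Step 3: G0=G3=0 G1=G0=1 G2=NOT G2=NOT 1=0 G3=G4=0 G4=0(const) -> 01000
Step 4: G0=G3=0 G1=G0=0 G2=NOT G2=NOT 0=1 G3=G4=0 G4=0(const) -> 00100
Step 5: G0=G3=0 G1=G0=0 G2=NOT G2=NOT 1=0 G3=G4=0 G4=0(const) -> 00000
Step 6: G0=G3=0 G1=G0=0 G2=NOT G2=NOT 0=1 G3=G4=0 G4=0(const) -> 00100
State from step 6 equals state from step 4 -> cycle length 2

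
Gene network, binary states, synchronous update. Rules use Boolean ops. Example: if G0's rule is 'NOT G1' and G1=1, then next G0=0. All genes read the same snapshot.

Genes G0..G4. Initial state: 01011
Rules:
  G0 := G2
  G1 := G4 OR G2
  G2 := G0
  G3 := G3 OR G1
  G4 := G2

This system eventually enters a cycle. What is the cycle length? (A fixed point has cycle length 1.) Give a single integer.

Step 0: 01011
Step 1: G0=G2=0 G1=G4|G2=1|0=1 G2=G0=0 G3=G3|G1=1|1=1 G4=G2=0 -> 01010
Step 2: G0=G2=0 G1=G4|G2=0|0=0 G2=G0=0 G3=G3|G1=1|1=1 G4=G2=0 -> 00010
Step 3: G0=G2=0 G1=G4|G2=0|0=0 G2=G0=0 G3=G3|G1=1|0=1 G4=G2=0 -> 00010
State from step 3 equals state from step 2 -> cycle length 1

Answer: 1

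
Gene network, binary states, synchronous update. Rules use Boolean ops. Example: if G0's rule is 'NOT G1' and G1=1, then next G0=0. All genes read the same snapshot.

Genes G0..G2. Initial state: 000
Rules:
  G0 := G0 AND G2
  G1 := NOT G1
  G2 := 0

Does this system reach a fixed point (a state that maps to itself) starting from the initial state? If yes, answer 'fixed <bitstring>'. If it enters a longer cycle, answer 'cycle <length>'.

Step 0: 000
Step 1: G0=G0&G2=0&0=0 G1=NOT G1=NOT 0=1 G2=0(const) -> 010
Step 2: G0=G0&G2=0&0=0 G1=NOT G1=NOT 1=0 G2=0(const) -> 000
Cycle of length 2 starting at step 0 -> no fixed point

Answer: cycle 2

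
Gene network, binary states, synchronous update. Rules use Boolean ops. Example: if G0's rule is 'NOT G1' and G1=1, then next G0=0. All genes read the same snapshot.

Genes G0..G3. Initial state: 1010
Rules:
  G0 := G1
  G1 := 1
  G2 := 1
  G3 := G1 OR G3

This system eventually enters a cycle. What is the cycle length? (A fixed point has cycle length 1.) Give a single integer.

Answer: 1

Derivation:
Step 0: 1010
Step 1: G0=G1=0 G1=1(const) G2=1(const) G3=G1|G3=0|0=0 -> 0110
Step 2: G0=G1=1 G1=1(const) G2=1(const) G3=G1|G3=1|0=1 -> 1111
Step 3: G0=G1=1 G1=1(const) G2=1(const) G3=G1|G3=1|1=1 -> 1111
State from step 3 equals state from step 2 -> cycle length 1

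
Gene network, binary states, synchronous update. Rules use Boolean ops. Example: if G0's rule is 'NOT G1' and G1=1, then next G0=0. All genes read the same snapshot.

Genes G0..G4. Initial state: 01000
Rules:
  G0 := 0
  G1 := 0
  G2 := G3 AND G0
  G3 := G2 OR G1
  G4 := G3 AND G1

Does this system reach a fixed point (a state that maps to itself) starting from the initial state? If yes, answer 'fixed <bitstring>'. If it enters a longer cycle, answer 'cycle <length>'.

Step 0: 01000
Step 1: G0=0(const) G1=0(const) G2=G3&G0=0&0=0 G3=G2|G1=0|1=1 G4=G3&G1=0&1=0 -> 00010
Step 2: G0=0(const) G1=0(const) G2=G3&G0=1&0=0 G3=G2|G1=0|0=0 G4=G3&G1=1&0=0 -> 00000
Step 3: G0=0(const) G1=0(const) G2=G3&G0=0&0=0 G3=G2|G1=0|0=0 G4=G3&G1=0&0=0 -> 00000
Fixed point reached at step 2: 00000

Answer: fixed 00000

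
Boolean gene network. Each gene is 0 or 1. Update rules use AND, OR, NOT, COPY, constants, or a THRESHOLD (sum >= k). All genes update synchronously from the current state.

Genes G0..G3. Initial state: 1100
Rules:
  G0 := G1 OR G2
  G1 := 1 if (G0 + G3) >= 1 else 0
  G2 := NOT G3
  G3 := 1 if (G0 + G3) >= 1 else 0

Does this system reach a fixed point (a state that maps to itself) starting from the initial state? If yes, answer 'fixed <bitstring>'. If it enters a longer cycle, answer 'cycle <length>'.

Answer: fixed 1101

Derivation:
Step 0: 1100
Step 1: G0=G1|G2=1|0=1 G1=(1+0>=1)=1 G2=NOT G3=NOT 0=1 G3=(1+0>=1)=1 -> 1111
Step 2: G0=G1|G2=1|1=1 G1=(1+1>=1)=1 G2=NOT G3=NOT 1=0 G3=(1+1>=1)=1 -> 1101
Step 3: G0=G1|G2=1|0=1 G1=(1+1>=1)=1 G2=NOT G3=NOT 1=0 G3=(1+1>=1)=1 -> 1101
Fixed point reached at step 2: 1101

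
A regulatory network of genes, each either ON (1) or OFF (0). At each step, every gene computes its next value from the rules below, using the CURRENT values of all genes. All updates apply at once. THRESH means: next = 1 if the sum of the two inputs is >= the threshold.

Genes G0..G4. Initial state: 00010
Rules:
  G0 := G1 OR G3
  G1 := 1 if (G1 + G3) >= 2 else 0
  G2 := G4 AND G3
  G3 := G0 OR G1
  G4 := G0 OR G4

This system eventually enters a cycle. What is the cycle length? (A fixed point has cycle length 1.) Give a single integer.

Answer: 2

Derivation:
Step 0: 00010
Step 1: G0=G1|G3=0|1=1 G1=(0+1>=2)=0 G2=G4&G3=0&1=0 G3=G0|G1=0|0=0 G4=G0|G4=0|0=0 -> 10000
Step 2: G0=G1|G3=0|0=0 G1=(0+0>=2)=0 G2=G4&G3=0&0=0 G3=G0|G1=1|0=1 G4=G0|G4=1|0=1 -> 00011
Step 3: G0=G1|G3=0|1=1 G1=(0+1>=2)=0 G2=G4&G3=1&1=1 G3=G0|G1=0|0=0 G4=G0|G4=0|1=1 -> 10101
Step 4: G0=G1|G3=0|0=0 G1=(0+0>=2)=0 G2=G4&G3=1&0=0 G3=G0|G1=1|0=1 G4=G0|G4=1|1=1 -> 00011
State from step 4 equals state from step 2 -> cycle length 2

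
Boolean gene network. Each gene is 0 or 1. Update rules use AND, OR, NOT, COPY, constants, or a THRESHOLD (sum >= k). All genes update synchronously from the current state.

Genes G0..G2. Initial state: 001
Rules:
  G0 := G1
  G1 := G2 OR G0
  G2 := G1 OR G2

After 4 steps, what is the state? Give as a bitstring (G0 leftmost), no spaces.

Step 1: G0=G1=0 G1=G2|G0=1|0=1 G2=G1|G2=0|1=1 -> 011
Step 2: G0=G1=1 G1=G2|G0=1|0=1 G2=G1|G2=1|1=1 -> 111
Step 3: G0=G1=1 G1=G2|G0=1|1=1 G2=G1|G2=1|1=1 -> 111
Step 4: G0=G1=1 G1=G2|G0=1|1=1 G2=G1|G2=1|1=1 -> 111

111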